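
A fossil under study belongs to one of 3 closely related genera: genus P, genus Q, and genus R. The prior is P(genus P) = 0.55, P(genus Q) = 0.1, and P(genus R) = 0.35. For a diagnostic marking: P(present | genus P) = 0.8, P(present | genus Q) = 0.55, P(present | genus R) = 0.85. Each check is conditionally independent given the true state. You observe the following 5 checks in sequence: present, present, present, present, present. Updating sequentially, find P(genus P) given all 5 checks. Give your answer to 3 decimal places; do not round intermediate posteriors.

After 'present': normaliser = 0.8·0.5500 + 0.55·0.1000 + 0.85·0.3500; P(genus P) ≈ 0.5552, P(genus Q) ≈ 0.0694, P(genus R) ≈ 0.3754
After 'present': normaliser = 0.8·0.5552 + 0.55·0.0694 + 0.85·0.3754; P(genus P) ≈ 0.5542, P(genus Q) ≈ 0.0476, P(genus R) ≈ 0.3981
After 'present': normaliser = 0.8·0.5542 + 0.55·0.0476 + 0.85·0.3981; P(genus P) ≈ 0.5487, P(genus Q) ≈ 0.0324, P(genus R) ≈ 0.4188
After 'present': normaliser = 0.8·0.5487 + 0.55·0.0324 + 0.85·0.4188; P(genus P) ≈ 0.5401, P(genus Q) ≈ 0.0219, P(genus R) ≈ 0.4380
After 'present': normaliser = 0.8·0.5401 + 0.55·0.0219 + 0.85·0.4380; P(genus P) ≈ 0.5292, P(genus Q) ≈ 0.0148, P(genus R) ≈ 0.4560

0.529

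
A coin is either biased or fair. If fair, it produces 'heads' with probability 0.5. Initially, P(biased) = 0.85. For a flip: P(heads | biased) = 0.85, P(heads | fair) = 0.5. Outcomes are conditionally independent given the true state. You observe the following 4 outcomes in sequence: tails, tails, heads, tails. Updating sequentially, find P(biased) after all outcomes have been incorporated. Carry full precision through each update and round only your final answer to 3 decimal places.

0.206

After 'tails': P(biased) = 0.15·0.8500 / (0.15·0.8500 + 0.5·0.1500) ≈ 0.6296
After 'tails': P(biased) = 0.15·0.6296 / (0.15·0.6296 + 0.5·0.3704) ≈ 0.3377
After 'heads': P(biased) = 0.85·0.3377 / (0.85·0.3377 + 0.5·0.6623) ≈ 0.4644
After 'tails': P(biased) = 0.15·0.4644 / (0.15·0.4644 + 0.5·0.5356) ≈ 0.2064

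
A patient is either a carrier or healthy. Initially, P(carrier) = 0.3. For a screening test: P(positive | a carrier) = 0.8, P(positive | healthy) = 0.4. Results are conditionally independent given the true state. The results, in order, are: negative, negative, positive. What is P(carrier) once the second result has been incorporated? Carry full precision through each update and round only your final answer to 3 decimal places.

After 'negative': P(carrier) = 0.2·0.3000 / (0.2·0.3000 + 0.6·0.7000) ≈ 0.1250
After 'negative': P(carrier) = 0.2·0.1250 / (0.2·0.1250 + 0.6·0.8750) ≈ 0.0455

0.045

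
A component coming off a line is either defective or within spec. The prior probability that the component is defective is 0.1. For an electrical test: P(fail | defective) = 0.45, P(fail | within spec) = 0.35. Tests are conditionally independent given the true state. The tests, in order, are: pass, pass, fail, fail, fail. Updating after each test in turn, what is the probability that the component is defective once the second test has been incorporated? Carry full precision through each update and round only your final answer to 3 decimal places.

0.074

Each posterior becomes the prior for the next update.
After 'pass': P(defective) = 0.55·0.1000 / (0.55·0.1000 + 0.65·0.9000) ≈ 0.0859
After 'pass': P(defective) = 0.55·0.0859 / (0.55·0.0859 + 0.65·0.9141) ≈ 0.0737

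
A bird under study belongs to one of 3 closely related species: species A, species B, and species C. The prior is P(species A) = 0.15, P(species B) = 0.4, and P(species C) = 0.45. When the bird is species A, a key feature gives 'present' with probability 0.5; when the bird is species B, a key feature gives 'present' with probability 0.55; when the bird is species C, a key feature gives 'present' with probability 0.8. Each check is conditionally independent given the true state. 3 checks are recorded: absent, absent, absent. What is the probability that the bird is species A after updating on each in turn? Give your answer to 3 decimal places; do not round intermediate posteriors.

0.319

Apply Bayes' rule sequentially, carrying P(species A) forward.
After 'absent': normaliser = 0.5·0.1500 + 0.45·0.4000 + 0.2·0.4500; P(species A) ≈ 0.2174, P(species B) ≈ 0.5217, P(species C) ≈ 0.2609
After 'absent': normaliser = 0.5·0.2174 + 0.45·0.5217 + 0.2·0.2609; P(species A) ≈ 0.2747, P(species B) ≈ 0.5934, P(species C) ≈ 0.1319
After 'absent': normaliser = 0.5·0.2747 + 0.45·0.5934 + 0.2·0.1319; P(species A) ≈ 0.3189, P(species B) ≈ 0.6199, P(species C) ≈ 0.0612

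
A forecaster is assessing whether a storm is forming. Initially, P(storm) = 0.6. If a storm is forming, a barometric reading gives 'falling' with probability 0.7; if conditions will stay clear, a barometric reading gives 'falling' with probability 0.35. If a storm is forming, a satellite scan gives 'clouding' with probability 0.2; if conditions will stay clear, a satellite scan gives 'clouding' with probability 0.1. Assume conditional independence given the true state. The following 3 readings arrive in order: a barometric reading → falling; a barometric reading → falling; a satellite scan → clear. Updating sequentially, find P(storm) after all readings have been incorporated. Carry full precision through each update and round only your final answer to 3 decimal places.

0.842

After a barometric reading='falling': P(storm) = 0.7·0.6000 / (0.7·0.6000 + 0.35·0.4000) ≈ 0.7500
After a barometric reading='falling': P(storm) = 0.7·0.7500 / (0.7·0.7500 + 0.35·0.2500) ≈ 0.8571
After a satellite scan='clear': P(storm) = 0.8·0.8571 / (0.8·0.8571 + 0.9·0.1429) ≈ 0.8421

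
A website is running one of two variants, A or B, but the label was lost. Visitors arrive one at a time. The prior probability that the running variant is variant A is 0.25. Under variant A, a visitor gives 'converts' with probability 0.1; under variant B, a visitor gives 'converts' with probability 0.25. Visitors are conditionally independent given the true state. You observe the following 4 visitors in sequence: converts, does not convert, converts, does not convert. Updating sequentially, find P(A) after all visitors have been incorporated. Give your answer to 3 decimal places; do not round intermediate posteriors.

After 'converts': P(A) = 0.1·0.2500 / (0.1·0.2500 + 0.25·0.7500) ≈ 0.1176
After 'does not convert': P(A) = 0.9·0.1176 / (0.9·0.1176 + 0.75·0.8824) ≈ 0.1379
After 'converts': P(A) = 0.1·0.1379 / (0.1·0.1379 + 0.25·0.8621) ≈ 0.0602
After 'does not convert': P(A) = 0.9·0.0602 / (0.9·0.0602 + 0.75·0.9398) ≈ 0.0713

0.071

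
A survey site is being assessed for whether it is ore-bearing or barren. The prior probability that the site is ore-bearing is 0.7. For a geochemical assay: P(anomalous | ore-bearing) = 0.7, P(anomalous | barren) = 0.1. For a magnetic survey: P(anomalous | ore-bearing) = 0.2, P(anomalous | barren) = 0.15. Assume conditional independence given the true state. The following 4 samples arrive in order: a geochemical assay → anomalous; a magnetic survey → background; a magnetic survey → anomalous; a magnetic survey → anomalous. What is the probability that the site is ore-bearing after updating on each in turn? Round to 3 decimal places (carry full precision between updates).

After a geochemical assay='anomalous': P(ore) = 0.7·0.7000 / (0.7·0.7000 + 0.1·0.3000) ≈ 0.9423
After a magnetic survey='background': P(ore) = 0.8·0.9423 / (0.8·0.9423 + 0.85·0.0577) ≈ 0.9389
After a magnetic survey='anomalous': P(ore) = 0.2·0.9389 / (0.2·0.9389 + 0.15·0.0611) ≈ 0.9535
After a magnetic survey='anomalous': P(ore) = 0.2·0.9535 / (0.2·0.9535 + 0.15·0.0465) ≈ 0.9647

0.965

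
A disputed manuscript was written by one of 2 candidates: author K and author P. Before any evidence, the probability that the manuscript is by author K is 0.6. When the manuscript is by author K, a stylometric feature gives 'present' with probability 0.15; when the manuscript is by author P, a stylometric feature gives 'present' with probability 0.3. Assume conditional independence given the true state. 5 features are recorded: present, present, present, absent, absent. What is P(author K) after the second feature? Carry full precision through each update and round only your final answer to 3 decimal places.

0.273

Each posterior becomes the prior for the next update.
After 'present': P(author K) = 0.15·0.6000 / (0.15·0.6000 + 0.3·0.4000) ≈ 0.4286
After 'present': P(author K) = 0.15·0.4286 / (0.15·0.4286 + 0.3·0.5714) ≈ 0.2727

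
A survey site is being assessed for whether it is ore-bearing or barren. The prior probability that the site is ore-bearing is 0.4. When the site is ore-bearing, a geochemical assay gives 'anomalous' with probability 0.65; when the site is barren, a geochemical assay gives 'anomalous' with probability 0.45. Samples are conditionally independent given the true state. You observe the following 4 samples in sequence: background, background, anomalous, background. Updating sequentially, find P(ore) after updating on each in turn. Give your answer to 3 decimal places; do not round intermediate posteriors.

After 'background': P(ore) = 0.35·0.4000 / (0.35·0.4000 + 0.55·0.6000) ≈ 0.2979
After 'background': P(ore) = 0.35·0.2979 / (0.35·0.2979 + 0.55·0.7021) ≈ 0.2126
After 'anomalous': P(ore) = 0.65·0.2126 / (0.65·0.2126 + 0.45·0.7874) ≈ 0.2806
After 'background': P(ore) = 0.35·0.2806 / (0.35·0.2806 + 0.55·0.7194) ≈ 0.1988

0.199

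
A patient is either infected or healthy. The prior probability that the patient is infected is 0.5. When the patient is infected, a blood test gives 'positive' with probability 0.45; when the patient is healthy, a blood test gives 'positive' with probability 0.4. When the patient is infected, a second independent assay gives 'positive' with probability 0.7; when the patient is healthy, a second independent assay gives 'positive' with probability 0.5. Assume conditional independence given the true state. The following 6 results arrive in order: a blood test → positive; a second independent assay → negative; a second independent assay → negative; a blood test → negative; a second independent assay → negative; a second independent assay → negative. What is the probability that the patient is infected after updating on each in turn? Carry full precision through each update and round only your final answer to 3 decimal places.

0.118

After a blood test='positive': P(infected) = 0.45·0.5000 / (0.45·0.5000 + 0.4·0.5000) ≈ 0.5294
After a second independent assay='negative': P(infected) = 0.3·0.5294 / (0.3·0.5294 + 0.5·0.4706) ≈ 0.4030
After a second independent assay='negative': P(infected) = 0.3·0.4030 / (0.3·0.4030 + 0.5·0.5970) ≈ 0.2883
After a blood test='negative': P(infected) = 0.55·0.2883 / (0.55·0.2883 + 0.6·0.7117) ≈ 0.2707
After a second independent assay='negative': P(infected) = 0.3·0.2707 / (0.3·0.2707 + 0.5·0.7293) ≈ 0.1822
After a second independent assay='negative': P(infected) = 0.3·0.1822 / (0.3·0.1822 + 0.5·0.8178) ≈ 0.1179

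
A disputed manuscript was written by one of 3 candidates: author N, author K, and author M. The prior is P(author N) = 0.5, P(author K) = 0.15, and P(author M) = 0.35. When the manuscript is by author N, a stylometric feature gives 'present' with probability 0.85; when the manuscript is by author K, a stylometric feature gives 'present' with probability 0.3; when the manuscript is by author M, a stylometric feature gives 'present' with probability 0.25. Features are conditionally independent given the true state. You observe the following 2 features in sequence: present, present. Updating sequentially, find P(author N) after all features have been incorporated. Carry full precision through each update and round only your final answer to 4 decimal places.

Each posterior becomes the prior for the next update.
After 'present': normaliser = 0.85·0.5000 + 0.3·0.1500 + 0.25·0.3500; P(author N) ≈ 0.7623, P(author K) ≈ 0.0807, P(author M) ≈ 0.1570
After 'present': normaliser = 0.85·0.7623 + 0.3·0.0807 + 0.25·0.1570; P(author N) ≈ 0.9108, P(author K) ≈ 0.0340, P(author M) ≈ 0.0552

0.9108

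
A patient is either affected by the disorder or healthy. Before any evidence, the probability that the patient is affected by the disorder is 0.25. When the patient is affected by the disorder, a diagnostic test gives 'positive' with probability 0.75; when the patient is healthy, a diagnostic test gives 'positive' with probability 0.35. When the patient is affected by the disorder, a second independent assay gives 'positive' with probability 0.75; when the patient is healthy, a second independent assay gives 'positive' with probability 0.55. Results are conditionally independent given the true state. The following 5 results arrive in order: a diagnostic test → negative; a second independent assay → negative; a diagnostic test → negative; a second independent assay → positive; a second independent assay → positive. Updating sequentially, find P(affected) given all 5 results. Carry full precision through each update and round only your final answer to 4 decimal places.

After a diagnostic test='negative': P(affected) = 0.25·0.2500 / (0.25·0.2500 + 0.65·0.7500) ≈ 0.1136
After a second independent assay='negative': P(affected) = 0.25·0.1136 / (0.25·0.1136 + 0.45·0.8864) ≈ 0.0665
After a diagnostic test='negative': P(affected) = 0.25·0.0665 / (0.25·0.0665 + 0.65·0.9335) ≈ 0.0267
After a second independent assay='positive': P(affected) = 0.75·0.0267 / (0.75·0.0267 + 0.55·0.9733) ≈ 0.0360
After a second independent assay='positive': P(affected) = 0.75·0.0360 / (0.75·0.0360 + 0.55·0.9640) ≈ 0.0485

0.0485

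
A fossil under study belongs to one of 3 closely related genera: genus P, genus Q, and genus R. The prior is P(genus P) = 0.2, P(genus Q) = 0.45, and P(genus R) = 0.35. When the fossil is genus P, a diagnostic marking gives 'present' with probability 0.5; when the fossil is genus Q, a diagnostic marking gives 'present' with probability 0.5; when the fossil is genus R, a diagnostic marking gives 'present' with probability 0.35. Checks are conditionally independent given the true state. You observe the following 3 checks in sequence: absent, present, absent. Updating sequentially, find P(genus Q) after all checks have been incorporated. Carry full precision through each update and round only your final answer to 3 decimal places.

After 'absent': normaliser = 0.5·0.2000 + 0.5·0.4500 + 0.65·0.3500; P(genus P) ≈ 0.1810, P(genus Q) ≈ 0.4072, P(genus R) ≈ 0.4118
After 'present': normaliser = 0.5·0.1810 + 0.5·0.4072 + 0.35·0.4118; P(genus P) ≈ 0.2065, P(genus Q) ≈ 0.4646, P(genus R) ≈ 0.3289
After 'absent': normaliser = 0.5·0.2065 + 0.5·0.4646 + 0.65·0.3289; P(genus P) ≈ 0.1880, P(genus Q) ≈ 0.4229, P(genus R) ≈ 0.3891

0.423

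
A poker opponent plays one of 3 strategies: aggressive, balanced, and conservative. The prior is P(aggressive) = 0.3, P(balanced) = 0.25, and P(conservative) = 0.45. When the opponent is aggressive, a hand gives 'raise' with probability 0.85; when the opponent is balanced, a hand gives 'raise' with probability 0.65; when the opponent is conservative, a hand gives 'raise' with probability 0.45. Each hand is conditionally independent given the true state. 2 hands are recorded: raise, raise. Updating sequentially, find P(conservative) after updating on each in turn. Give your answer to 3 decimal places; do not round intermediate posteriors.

0.220

After 'raise': normaliser = 0.85·0.3000 + 0.65·0.2500 + 0.45·0.4500; P(aggressive) ≈ 0.4113, P(balanced) ≈ 0.2621, P(conservative) ≈ 0.3266
After 'raise': normaliser = 0.85·0.4113 + 0.65·0.2621 + 0.45·0.3266; P(aggressive) ≈ 0.5242, P(balanced) ≈ 0.2554, P(conservative) ≈ 0.2204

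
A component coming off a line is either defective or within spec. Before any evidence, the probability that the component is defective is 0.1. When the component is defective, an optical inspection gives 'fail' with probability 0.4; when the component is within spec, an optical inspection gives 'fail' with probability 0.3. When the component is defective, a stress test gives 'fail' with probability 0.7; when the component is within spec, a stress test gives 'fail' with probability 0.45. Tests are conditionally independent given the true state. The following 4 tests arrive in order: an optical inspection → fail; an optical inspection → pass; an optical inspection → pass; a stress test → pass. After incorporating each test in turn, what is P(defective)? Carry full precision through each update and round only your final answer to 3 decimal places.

0.056

After an optical inspection='fail': P(defective) = 0.4·0.1000 / (0.4·0.1000 + 0.3·0.9000) ≈ 0.1290
After an optical inspection='pass': P(defective) = 0.6·0.1290 / (0.6·0.1290 + 0.7·0.8710) ≈ 0.1127
After an optical inspection='pass': P(defective) = 0.6·0.1127 / (0.6·0.1127 + 0.7·0.8873) ≈ 0.0982
After a stress test='pass': P(defective) = 0.3·0.0982 / (0.3·0.0982 + 0.55·0.9018) ≈ 0.0560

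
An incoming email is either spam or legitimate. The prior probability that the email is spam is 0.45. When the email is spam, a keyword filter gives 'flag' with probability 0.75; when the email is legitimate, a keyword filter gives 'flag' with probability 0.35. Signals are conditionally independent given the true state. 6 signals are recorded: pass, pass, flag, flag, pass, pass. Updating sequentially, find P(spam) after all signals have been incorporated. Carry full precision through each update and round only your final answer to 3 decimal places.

After 'pass': P(spam) = 0.25·0.4500 / (0.25·0.4500 + 0.65·0.5500) ≈ 0.2394
After 'pass': P(spam) = 0.25·0.2394 / (0.25·0.2394 + 0.65·0.7606) ≈ 0.1080
After 'flag': P(spam) = 0.75·0.1080 / (0.75·0.1080 + 0.35·0.8920) ≈ 0.2059
After 'flag': P(spam) = 0.75·0.2059 / (0.75·0.2059 + 0.35·0.7941) ≈ 0.3572
After 'pass': P(spam) = 0.25·0.3572 / (0.25·0.3572 + 0.65·0.6428) ≈ 0.1761
After 'pass': P(spam) = 0.25·0.1761 / (0.25·0.1761 + 0.65·0.8239) ≈ 0.0760

0.076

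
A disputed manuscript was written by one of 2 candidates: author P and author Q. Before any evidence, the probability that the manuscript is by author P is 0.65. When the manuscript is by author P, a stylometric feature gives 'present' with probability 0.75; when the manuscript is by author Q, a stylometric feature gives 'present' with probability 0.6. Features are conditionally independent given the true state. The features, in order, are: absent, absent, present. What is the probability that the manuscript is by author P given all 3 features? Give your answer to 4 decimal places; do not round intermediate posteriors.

Each posterior becomes the prior for the next update.
After 'absent': P(author P) = 0.25·0.6500 / (0.25·0.6500 + 0.4·0.3500) ≈ 0.5372
After 'absent': P(author P) = 0.25·0.5372 / (0.25·0.5372 + 0.4·0.4628) ≈ 0.4204
After 'present': P(author P) = 0.75·0.4204 / (0.75·0.4204 + 0.6·0.5796) ≈ 0.4756

0.4756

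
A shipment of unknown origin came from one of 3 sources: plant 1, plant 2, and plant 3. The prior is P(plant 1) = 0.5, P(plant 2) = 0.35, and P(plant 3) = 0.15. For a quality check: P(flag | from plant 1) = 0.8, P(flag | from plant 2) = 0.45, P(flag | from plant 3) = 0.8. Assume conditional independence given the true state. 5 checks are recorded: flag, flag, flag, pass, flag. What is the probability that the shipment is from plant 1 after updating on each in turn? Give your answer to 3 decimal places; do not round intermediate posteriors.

0.670

After 'flag': normaliser = 0.8·0.5000 + 0.45·0.3500 + 0.8·0.1500; P(plant 1) ≈ 0.5904, P(plant 2) ≈ 0.2325, P(plant 3) ≈ 0.1771
After 'flag': normaliser = 0.8·0.5904 + 0.45·0.2325 + 0.8·0.1771; P(plant 1) ≈ 0.6573, P(plant 2) ≈ 0.1456, P(plant 3) ≈ 0.1972
After 'flag': normaliser = 0.8·0.6573 + 0.45·0.1456 + 0.8·0.1972; P(plant 1) ≈ 0.7020, P(plant 2) ≈ 0.0875, P(plant 3) ≈ 0.2106
After 'pass': normaliser = 0.2·0.7020 + 0.55·0.0875 + 0.2·0.2106; P(plant 1) ≈ 0.6088, P(plant 2) ≈ 0.2086, P(plant 3) ≈ 0.1826
After 'flag': normaliser = 0.8·0.6088 + 0.45·0.2086 + 0.8·0.1826; P(plant 1) ≈ 0.6699, P(plant 2) ≈ 0.1291, P(plant 3) ≈ 0.2010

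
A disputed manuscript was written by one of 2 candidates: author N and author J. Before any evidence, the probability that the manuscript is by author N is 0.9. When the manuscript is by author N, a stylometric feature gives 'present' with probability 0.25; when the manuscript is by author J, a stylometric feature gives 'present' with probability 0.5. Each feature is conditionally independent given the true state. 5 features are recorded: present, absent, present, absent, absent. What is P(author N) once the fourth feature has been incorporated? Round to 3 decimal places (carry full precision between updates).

0.835

After 'present': P(author N) = 0.25·0.9000 / (0.25·0.9000 + 0.5·0.1000) ≈ 0.8182
After 'absent': P(author N) = 0.75·0.8182 / (0.75·0.8182 + 0.5·0.1818) ≈ 0.8710
After 'present': P(author N) = 0.25·0.8710 / (0.25·0.8710 + 0.5·0.1290) ≈ 0.7714
After 'absent': P(author N) = 0.75·0.7714 / (0.75·0.7714 + 0.5·0.2286) ≈ 0.8351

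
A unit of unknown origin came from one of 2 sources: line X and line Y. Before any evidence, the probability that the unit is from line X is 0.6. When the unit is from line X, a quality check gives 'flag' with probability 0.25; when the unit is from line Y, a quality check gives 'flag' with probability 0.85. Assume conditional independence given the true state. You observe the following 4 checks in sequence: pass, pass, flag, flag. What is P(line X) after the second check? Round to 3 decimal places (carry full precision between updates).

After 'pass': P(line X) = 0.75·0.6000 / (0.75·0.6000 + 0.15·0.4000) ≈ 0.8824
After 'pass': P(line X) = 0.75·0.8824 / (0.75·0.8824 + 0.15·0.1176) ≈ 0.9740

0.974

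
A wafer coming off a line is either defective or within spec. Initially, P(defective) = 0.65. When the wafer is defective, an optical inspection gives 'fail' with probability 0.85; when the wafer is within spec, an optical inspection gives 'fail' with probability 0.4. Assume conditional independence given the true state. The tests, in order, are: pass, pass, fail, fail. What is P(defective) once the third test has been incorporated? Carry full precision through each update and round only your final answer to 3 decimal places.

0.198

Apply Bayes' rule sequentially, carrying P(defective) forward.
After 'pass': P(defective) = 0.15·0.6500 / (0.15·0.6500 + 0.6·0.3500) ≈ 0.3171
After 'pass': P(defective) = 0.15·0.3171 / (0.15·0.3171 + 0.6·0.6829) ≈ 0.1040
After 'fail': P(defective) = 0.85·0.1040 / (0.85·0.1040 + 0.4·0.8960) ≈ 0.1979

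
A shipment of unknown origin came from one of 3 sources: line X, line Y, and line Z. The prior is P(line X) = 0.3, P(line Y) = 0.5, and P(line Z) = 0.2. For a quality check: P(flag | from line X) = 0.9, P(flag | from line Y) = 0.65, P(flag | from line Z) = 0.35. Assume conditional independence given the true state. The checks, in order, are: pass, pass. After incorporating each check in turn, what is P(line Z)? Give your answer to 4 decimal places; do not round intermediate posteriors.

Each posterior becomes the prior for the next update.
After 'pass': normaliser = 0.1·0.3000 + 0.35·0.5000 + 0.65·0.2000; P(line X) ≈ 0.0896, P(line Y) ≈ 0.5224, P(line Z) ≈ 0.3881
After 'pass': normaliser = 0.1·0.0896 + 0.35·0.5224 + 0.65·0.3881; P(line X) ≈ 0.0202, P(line Y) ≈ 0.4118, P(line Z) ≈ 0.5681

0.5681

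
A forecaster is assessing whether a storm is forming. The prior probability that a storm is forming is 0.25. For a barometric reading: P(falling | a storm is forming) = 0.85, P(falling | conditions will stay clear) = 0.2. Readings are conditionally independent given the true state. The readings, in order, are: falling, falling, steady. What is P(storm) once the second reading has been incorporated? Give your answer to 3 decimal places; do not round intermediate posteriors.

After 'falling': P(storm) = 0.85·0.2500 / (0.85·0.2500 + 0.2·0.7500) ≈ 0.5862
After 'falling': P(storm) = 0.85·0.5862 / (0.85·0.5862 + 0.2·0.4138) ≈ 0.8576

0.858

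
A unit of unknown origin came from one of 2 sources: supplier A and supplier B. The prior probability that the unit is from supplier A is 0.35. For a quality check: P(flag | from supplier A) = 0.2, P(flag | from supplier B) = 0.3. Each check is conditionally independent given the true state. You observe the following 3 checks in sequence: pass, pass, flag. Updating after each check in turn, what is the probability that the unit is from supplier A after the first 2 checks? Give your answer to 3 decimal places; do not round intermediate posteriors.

After 'pass': P(supplier A) = 0.8·0.3500 / (0.8·0.3500 + 0.7·0.6500) ≈ 0.3810
After 'pass': P(supplier A) = 0.8·0.3810 / (0.8·0.3810 + 0.7·0.6190) ≈ 0.4129

0.413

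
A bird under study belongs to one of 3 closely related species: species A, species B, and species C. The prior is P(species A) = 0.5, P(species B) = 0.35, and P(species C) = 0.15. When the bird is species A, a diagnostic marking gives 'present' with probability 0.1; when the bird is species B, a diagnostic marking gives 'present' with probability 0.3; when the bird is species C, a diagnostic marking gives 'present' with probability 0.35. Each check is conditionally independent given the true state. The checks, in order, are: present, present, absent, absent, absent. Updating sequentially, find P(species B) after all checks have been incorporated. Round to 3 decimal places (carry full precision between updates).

Apply Bayes' rule sequentially, carrying P(species B) forward.
After 'present': normaliser = 0.1·0.5000 + 0.3·0.3500 + 0.35·0.1500; P(species A) ≈ 0.2410, P(species B) ≈ 0.5060, P(species C) ≈ 0.2530
After 'present': normaliser = 0.1·0.2410 + 0.3·0.5060 + 0.35·0.2530; P(species A) ≈ 0.0911, P(species B) ≈ 0.5740, P(species C) ≈ 0.3349
After 'absent': normaliser = 0.9·0.0911 + 0.7·0.5740 + 0.65·0.3349; P(species A) ≈ 0.1169, P(species B) ≈ 0.5728, P(species C) ≈ 0.3103
After 'absent': normaliser = 0.9·0.1169 + 0.7·0.5728 + 0.65·0.3103; P(species A) ≈ 0.1486, P(species B) ≈ 0.5665, P(species C) ≈ 0.2849
After 'absent': normaliser = 0.9·0.1486 + 0.7·0.5665 + 0.65·0.2849; P(species A) ≈ 0.1870, P(species B) ≈ 0.5542, P(species C) ≈ 0.2588

0.554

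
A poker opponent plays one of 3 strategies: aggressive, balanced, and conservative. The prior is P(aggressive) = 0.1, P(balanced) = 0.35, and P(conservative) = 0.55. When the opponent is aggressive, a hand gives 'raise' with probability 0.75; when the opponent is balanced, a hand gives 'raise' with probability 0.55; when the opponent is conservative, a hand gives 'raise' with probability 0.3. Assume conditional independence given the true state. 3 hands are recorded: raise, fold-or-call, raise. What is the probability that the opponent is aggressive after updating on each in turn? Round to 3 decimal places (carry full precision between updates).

After 'raise': normaliser = 0.75·0.1000 + 0.55·0.3500 + 0.3·0.5500; P(aggressive) ≈ 0.1734, P(balanced) ≈ 0.4451, P(conservative) ≈ 0.3815
After 'fold-or-call': normaliser = 0.25·0.1734 + 0.45·0.4451 + 0.7·0.3815; P(aggressive) ≈ 0.0849, P(balanced) ≈ 0.3922, P(conservative) ≈ 0.5229
After 'raise': normaliser = 0.75·0.0849 + 0.55·0.3922 + 0.3·0.5229; P(aggressive) ≈ 0.1459, P(balanced) ≈ 0.4945, P(conservative) ≈ 0.3596

0.146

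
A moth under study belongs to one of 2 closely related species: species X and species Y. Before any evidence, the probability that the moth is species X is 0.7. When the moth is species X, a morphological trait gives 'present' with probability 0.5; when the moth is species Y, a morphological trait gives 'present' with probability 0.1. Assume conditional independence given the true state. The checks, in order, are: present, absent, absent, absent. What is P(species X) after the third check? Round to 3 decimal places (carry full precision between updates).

After 'present': P(species X) = 0.5·0.7000 / (0.5·0.7000 + 0.1·0.3000) ≈ 0.9211
After 'absent': P(species X) = 0.5·0.9211 / (0.5·0.9211 + 0.9·0.0789) ≈ 0.8663
After 'absent': P(species X) = 0.5·0.8663 / (0.5·0.8663 + 0.9·0.1337) ≈ 0.7826

0.783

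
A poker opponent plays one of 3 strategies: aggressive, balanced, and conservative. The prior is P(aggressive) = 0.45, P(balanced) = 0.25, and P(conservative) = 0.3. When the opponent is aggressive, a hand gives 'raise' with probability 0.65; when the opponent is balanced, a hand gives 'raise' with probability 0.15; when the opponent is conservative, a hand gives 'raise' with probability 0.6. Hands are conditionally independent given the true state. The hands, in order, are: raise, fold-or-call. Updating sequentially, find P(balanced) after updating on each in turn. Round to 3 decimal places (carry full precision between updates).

0.155

After 'raise': normaliser = 0.65·0.4500 + 0.15·0.2500 + 0.6·0.3000; P(aggressive) ≈ 0.5735, P(balanced) ≈ 0.0735, P(conservative) ≈ 0.3529
After 'fold-or-call': normaliser = 0.35·0.5735 + 0.85·0.0735 + 0.4·0.3529; P(aggressive) ≈ 0.4964, P(balanced) ≈ 0.1545, P(conservative) ≈ 0.3491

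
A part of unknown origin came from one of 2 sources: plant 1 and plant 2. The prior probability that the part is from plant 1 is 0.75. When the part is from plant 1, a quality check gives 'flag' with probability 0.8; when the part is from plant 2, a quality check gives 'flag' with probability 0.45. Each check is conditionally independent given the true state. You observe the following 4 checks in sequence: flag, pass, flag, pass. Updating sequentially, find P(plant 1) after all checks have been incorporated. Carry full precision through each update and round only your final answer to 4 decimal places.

0.5563

After 'flag': P(plant 1) = 0.8·0.7500 / (0.8·0.7500 + 0.45·0.2500) ≈ 0.8421
After 'pass': P(plant 1) = 0.2·0.8421 / (0.2·0.8421 + 0.55·0.1579) ≈ 0.6598
After 'flag': P(plant 1) = 0.8·0.6598 / (0.8·0.6598 + 0.45·0.3402) ≈ 0.7752
After 'pass': P(plant 1) = 0.2·0.7752 / (0.2·0.7752 + 0.55·0.2248) ≈ 0.5563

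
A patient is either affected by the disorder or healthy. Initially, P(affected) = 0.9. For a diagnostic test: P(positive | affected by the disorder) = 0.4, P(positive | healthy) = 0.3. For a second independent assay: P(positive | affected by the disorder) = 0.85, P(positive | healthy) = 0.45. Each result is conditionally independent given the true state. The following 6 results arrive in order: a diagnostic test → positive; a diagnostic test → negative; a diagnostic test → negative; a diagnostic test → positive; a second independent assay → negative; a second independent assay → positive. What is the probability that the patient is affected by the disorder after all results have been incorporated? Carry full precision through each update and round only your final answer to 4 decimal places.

Apply Bayes' rule sequentially, carrying P(affected) forward.
After a diagnostic test='positive': P(affected) = 0.4·0.9000 / (0.4·0.9000 + 0.3·0.1000) ≈ 0.9231
After a diagnostic test='negative': P(affected) = 0.6·0.9231 / (0.6·0.9231 + 0.7·0.0769) ≈ 0.9114
After a diagnostic test='negative': P(affected) = 0.6·0.9114 / (0.6·0.9114 + 0.7·0.0886) ≈ 0.8981
After a diagnostic test='positive': P(affected) = 0.4·0.8981 / (0.4·0.8981 + 0.3·0.1019) ≈ 0.9216
After a second independent assay='negative': P(affected) = 0.15·0.9216 / (0.15·0.9216 + 0.55·0.0784) ≈ 0.7622
After a second independent assay='positive': P(affected) = 0.85·0.7622 / (0.85·0.7622 + 0.45·0.2378) ≈ 0.8583

0.8583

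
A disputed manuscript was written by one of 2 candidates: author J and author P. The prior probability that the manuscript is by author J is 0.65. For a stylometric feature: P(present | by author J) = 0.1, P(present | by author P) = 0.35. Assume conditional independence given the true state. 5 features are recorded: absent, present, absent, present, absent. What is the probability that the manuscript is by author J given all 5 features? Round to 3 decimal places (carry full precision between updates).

Apply Bayes' rule sequentially, carrying P(author J) forward.
After 'absent': P(author J) = 0.9·0.6500 / (0.9·0.6500 + 0.65·0.3500) ≈ 0.7200
After 'present': P(author J) = 0.1·0.7200 / (0.1·0.7200 + 0.35·0.2800) ≈ 0.4235
After 'absent': P(author J) = 0.9·0.4235 / (0.9·0.4235 + 0.65·0.5765) ≈ 0.5043
After 'present': P(author J) = 0.1·0.5043 / (0.1·0.5043 + 0.35·0.4957) ≈ 0.2252
After 'absent': P(author J) = 0.9·0.2252 / (0.9·0.2252 + 0.65·0.7748) ≈ 0.2870

0.287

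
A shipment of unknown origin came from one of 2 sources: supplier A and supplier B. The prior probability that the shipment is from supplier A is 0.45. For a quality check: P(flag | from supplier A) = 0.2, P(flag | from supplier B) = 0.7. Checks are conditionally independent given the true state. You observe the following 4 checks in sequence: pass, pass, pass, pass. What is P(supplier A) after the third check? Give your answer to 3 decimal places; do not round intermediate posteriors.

0.939

After 'pass': P(supplier A) = 0.8·0.4500 / (0.8·0.4500 + 0.3·0.5500) ≈ 0.6857
After 'pass': P(supplier A) = 0.8·0.6857 / (0.8·0.6857 + 0.3·0.3143) ≈ 0.8533
After 'pass': P(supplier A) = 0.8·0.8533 / (0.8·0.8533 + 0.3·0.1467) ≈ 0.9394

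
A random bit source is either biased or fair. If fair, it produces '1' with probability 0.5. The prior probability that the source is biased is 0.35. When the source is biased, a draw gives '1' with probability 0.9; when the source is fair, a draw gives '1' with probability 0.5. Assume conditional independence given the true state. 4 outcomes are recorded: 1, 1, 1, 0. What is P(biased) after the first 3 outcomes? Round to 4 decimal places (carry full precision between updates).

After '1': P(biased) = 0.9·0.3500 / (0.9·0.3500 + 0.5·0.6500) ≈ 0.4922
After '1': P(biased) = 0.9·0.4922 / (0.9·0.4922 + 0.5·0.5078) ≈ 0.6357
After '1': P(biased) = 0.9·0.6357 / (0.9·0.6357 + 0.5·0.3643) ≈ 0.7585

0.7585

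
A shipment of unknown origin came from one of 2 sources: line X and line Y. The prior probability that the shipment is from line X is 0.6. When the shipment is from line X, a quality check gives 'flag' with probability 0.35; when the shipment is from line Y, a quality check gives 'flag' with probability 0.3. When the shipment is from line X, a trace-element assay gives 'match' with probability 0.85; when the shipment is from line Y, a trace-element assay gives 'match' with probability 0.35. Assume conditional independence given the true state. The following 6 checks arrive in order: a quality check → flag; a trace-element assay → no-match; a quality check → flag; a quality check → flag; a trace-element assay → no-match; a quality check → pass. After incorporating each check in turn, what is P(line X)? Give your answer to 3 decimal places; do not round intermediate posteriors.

After a quality check='flag': P(line X) = 0.35·0.6000 / (0.35·0.6000 + 0.3·0.4000) ≈ 0.6364
After a trace-element assay='no-match': P(line X) = 0.15·0.6364 / (0.15·0.6364 + 0.65·0.3636) ≈ 0.2877
After a quality check='flag': P(line X) = 0.35·0.2877 / (0.35·0.2877 + 0.3·0.7123) ≈ 0.3203
After a quality check='flag': P(line X) = 0.35·0.3203 / (0.35·0.3203 + 0.3·0.6797) ≈ 0.3547
After a trace-element assay='no-match': P(line X) = 0.15·0.3547 / (0.15·0.3547 + 0.65·0.6453) ≈ 0.1126
After a quality check='pass': P(line X) = 0.65·0.1126 / (0.65·0.1126 + 0.7·0.8874) ≈ 0.1054

0.105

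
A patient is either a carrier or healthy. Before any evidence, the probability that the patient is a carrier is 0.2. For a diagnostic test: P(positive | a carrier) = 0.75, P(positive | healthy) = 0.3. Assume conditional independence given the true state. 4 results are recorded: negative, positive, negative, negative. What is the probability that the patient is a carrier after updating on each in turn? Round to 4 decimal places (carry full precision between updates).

After 'negative': P(carrier) = 0.25·0.2000 / (0.25·0.2000 + 0.7·0.8000) ≈ 0.0820
After 'positive': P(carrier) = 0.75·0.0820 / (0.75·0.0820 + 0.3·0.9180) ≈ 0.1825
After 'negative': P(carrier) = 0.25·0.1825 / (0.25·0.1825 + 0.7·0.8175) ≈ 0.0738
After 'negative': P(carrier) = 0.25·0.0738 / (0.25·0.0738 + 0.7·0.9262) ≈ 0.0277

0.0277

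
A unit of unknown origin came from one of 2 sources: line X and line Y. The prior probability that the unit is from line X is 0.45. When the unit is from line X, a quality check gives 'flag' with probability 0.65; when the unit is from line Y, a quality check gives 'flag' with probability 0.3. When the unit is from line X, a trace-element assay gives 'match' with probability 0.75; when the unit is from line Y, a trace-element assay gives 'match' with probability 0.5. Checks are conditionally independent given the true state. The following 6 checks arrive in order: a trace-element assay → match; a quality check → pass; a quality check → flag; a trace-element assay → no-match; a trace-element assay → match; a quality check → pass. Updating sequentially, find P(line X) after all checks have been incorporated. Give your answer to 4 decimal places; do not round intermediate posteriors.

After a trace-element assay='match': P(line X) = 0.75·0.4500 / (0.75·0.4500 + 0.5·0.5500) ≈ 0.5510
After a quality check='pass': P(line X) = 0.35·0.5510 / (0.35·0.5510 + 0.7·0.4490) ≈ 0.3803
After a quality check='flag': P(line X) = 0.65·0.3803 / (0.65·0.3803 + 0.3·0.6197) ≈ 0.5707
After a trace-element assay='no-match': P(line X) = 0.25·0.5707 / (0.25·0.5707 + 0.5·0.4293) ≈ 0.3993
After a trace-element assay='match': P(line X) = 0.75·0.3993 / (0.75·0.3993 + 0.5·0.6007) ≈ 0.4993
After a quality check='pass': P(line X) = 0.35·0.4993 / (0.35·0.4993 + 0.7·0.5007) ≈ 0.3327

0.3327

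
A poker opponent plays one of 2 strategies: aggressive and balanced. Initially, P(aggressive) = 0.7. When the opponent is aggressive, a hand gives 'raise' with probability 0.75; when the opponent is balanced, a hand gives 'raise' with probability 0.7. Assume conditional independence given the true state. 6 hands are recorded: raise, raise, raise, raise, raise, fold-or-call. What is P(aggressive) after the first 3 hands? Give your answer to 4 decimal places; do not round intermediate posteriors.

After 'raise': P(aggressive) = 0.75·0.7000 / (0.75·0.7000 + 0.7·0.3000) ≈ 0.7143
After 'raise': P(aggressive) = 0.75·0.7143 / (0.75·0.7143 + 0.7·0.2857) ≈ 0.7282
After 'raise': P(aggressive) = 0.75·0.7282 / (0.75·0.7282 + 0.7·0.2718) ≈ 0.7416

0.7416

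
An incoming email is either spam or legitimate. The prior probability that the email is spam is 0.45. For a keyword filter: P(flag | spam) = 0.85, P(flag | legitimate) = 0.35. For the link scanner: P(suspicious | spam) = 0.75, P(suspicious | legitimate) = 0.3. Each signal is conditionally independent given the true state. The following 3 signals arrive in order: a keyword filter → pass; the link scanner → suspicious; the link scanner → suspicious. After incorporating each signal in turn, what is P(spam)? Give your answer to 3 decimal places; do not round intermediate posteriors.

Each posterior becomes the prior for the next update.
After a keyword filter='pass': P(spam) = 0.15·0.4500 / (0.15·0.4500 + 0.65·0.5500) ≈ 0.1588
After the link scanner='suspicious': P(spam) = 0.75·0.1588 / (0.75·0.1588 + 0.3·0.8412) ≈ 0.3207
After the link scanner='suspicious': P(spam) = 0.75·0.3207 / (0.75·0.3207 + 0.3·0.6793) ≈ 0.5413

0.541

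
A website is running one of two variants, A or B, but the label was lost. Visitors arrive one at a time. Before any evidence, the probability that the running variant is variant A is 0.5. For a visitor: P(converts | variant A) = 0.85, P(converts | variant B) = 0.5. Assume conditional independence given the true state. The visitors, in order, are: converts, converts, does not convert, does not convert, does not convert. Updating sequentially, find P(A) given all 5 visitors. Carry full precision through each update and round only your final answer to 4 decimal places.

0.0724

After 'converts': P(A) = 0.85·0.5000 / (0.85·0.5000 + 0.5·0.5000) ≈ 0.6296
After 'converts': P(A) = 0.85·0.6296 / (0.85·0.6296 + 0.5·0.3704) ≈ 0.7429
After 'does not convert': P(A) = 0.15·0.7429 / (0.15·0.7429 + 0.5·0.2571) ≈ 0.4644
After 'does not convert': P(A) = 0.15·0.4644 / (0.15·0.4644 + 0.5·0.5356) ≈ 0.2064
After 'does not convert': P(A) = 0.15·0.2064 / (0.15·0.2064 + 0.5·0.7936) ≈ 0.0724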